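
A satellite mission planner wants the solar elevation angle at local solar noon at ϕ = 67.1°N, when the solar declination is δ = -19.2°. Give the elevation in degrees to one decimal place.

3.7°

At local noon the hour angle is zero, so the zenith angle equals |ϕ − δ| = |+67.1° − (-19.200°)| = 86.300°.
Elevation = 90° − 86.300° = 3.7°.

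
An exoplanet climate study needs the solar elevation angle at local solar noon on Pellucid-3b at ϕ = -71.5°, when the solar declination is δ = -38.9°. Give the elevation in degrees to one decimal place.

At local noon the hour angle is zero, so the zenith angle equals |ϕ − δ| = |-71.5° − (-38.900°)| = 32.600°.
Elevation = 90° − 32.600° = 57.4°.

57.4°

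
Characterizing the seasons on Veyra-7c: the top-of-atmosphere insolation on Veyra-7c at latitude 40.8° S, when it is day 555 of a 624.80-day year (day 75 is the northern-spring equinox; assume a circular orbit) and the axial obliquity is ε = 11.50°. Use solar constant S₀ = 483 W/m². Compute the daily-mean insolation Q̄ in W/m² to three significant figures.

Solar longitude: λ_s = 360° × (555 − 75)/624.80 = 276.569°.
sin δ = sin 11.50° × sin 276.569° = -0.19806, so δ = -11.423°.
cos H₀ = −tan(-40.8°) tan(-11.423°) = -0.1744, H₀ = 1.7461 rad.
Bracket: H₀ sin φ sin δ + cos φ cos δ sin H₀ = 1.7461×-0.65342×-0.19806 + 0.75700×0.98019×0.98467 = 0.225974 + 0.730629 = 0.956603.
Q̄ = (S₀/π) × [bracket] = (483/π) × 0.956603 = 147.1 W/m².

Q̄ ≈ 147 W/m²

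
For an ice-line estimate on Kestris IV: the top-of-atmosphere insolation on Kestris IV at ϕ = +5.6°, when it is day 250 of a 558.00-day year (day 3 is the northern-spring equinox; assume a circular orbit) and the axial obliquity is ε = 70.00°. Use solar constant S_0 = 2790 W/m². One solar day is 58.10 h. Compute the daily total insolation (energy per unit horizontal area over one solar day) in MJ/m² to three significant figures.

184 MJ/m²

Solar longitude: L_s = 360° × (250 − 3)/558.00 = 159.355°.
sin δ = sin 70.00° × sin 159.355° = 0.33132, so δ = +19.349°.
cos h₀ = −tan(+5.6°) tan(+19.349°) = -0.0344, h₀ = 1.6052 rad.
Bracket: h₀ sin ϕ sin δ + cos ϕ cos δ sin h₀ = 1.6052×0.09758×0.33132 + 0.99523×0.94352×0.99941 = 0.051896 + 0.938465 = 0.990361.
Q̄ = (S_0/π) × [bracket] = (2790/π) × 0.990361 = 879.52 W/m².
Daily total = Q̄ × 58.10 h × 3600 s/h = 879.52 × 58.10 × 3600 / 10⁶ = 184.0 MJ/m².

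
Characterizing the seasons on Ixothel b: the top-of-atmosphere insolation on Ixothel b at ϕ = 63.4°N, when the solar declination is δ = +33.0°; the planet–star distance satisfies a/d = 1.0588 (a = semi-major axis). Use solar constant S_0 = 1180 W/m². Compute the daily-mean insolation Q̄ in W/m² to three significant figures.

cos h₀ = −tan(+63.4°) tan(+33.000°) = -1.2968 ≤ −1 ⇒ polar day, h₀ = π.
Bracket: h₀ sin ϕ sin δ + cos ϕ cos δ sin h₀ = 3.1416×0.89415×0.54464 + 0.44776×0.83867×0.00000 = 1.529927 + 0.000000 = 1.529927.
Inverse-square distance factor (a/d)² = 1.0588² = 1.121057.
Q̄ = (S_0/π) × 1.121057 × [bracket] = (1180/π) × 1.121057 × 1.529927 = 644.2 W/m².

Q̄ ≈ 644 W/m²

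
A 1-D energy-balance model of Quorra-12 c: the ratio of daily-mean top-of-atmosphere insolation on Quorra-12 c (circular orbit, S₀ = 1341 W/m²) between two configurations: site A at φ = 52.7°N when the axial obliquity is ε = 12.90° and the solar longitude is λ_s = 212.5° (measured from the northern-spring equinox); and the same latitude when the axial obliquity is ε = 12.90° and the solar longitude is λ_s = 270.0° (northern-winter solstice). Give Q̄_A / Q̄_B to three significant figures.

Q̄_A / Q̄_B ≈ 1.36

— Configuration A (φ=+52.7°):
Solar declination: sin δ = sin ε · sin λ_s = sin 12.90° × sin 212.5° = -0.11995, so δ = -6.889°.
cos H₀ = −tan(+52.7°) tan(-6.889°) = 0.1586, H₀ = 1.4115 rad.
Bracket: H₀ sin φ sin δ + cos φ cos δ sin H₀ = 1.4115×0.79547×-0.11995 + 0.60599×0.99278×0.98734 = -0.134681 + 0.593998 = 0.459317.
Q̄ = (S₀/π) × [bracket] = (1341/π) × 0.459317 = 196.06 W/m².
— Configuration B (φ=+52.7°):
Solar declination: sin δ = sin ε · sin λ_s = sin 12.90° × sin 270.0° = -0.22325, so δ = -12.900°.
cos H₀ = −tan(+52.7°) tan(-12.900°) = 0.3006, H₀ = 1.2654 rad.
Bracket: H₀ sin φ sin δ + cos φ cos δ sin H₀ = 1.2654×0.79547×-0.22325 + 0.60599×0.97476×0.95374 = -0.224721 + 0.563369 = 0.338648.
Q̄ = (S₀/π) × [bracket] = (1341/π) × 0.338648 = 144.55 W/m².
Ratio Q̄_A / Q̄_B = 196.06 / 144.55 = 1.356.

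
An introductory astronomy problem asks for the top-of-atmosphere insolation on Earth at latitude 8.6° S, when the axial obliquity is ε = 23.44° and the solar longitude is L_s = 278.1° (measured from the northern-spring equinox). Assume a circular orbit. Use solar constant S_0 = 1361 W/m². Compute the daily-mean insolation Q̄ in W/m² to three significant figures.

Q̄ ≈ 435 W/m²

Solar declination: sin δ = sin ε · sin L_s = sin 23.44° × sin 278.1° = -0.39382, so δ = -23.192°.
cos h₀ = −tan(-8.6°) tan(-23.192°) = -0.0648, h₀ = 1.6356 rad.
Bracket: h₀ sin ϕ sin δ + cos ϕ cos δ sin h₀ = 1.6356×-0.14954×-0.39382 + 0.98876×0.91919×0.99790 = 0.096323 + 0.906950 = 1.003273.
Q̄ = (S_0/π) × [bracket] = (1361/π) × 1.003273 = 434.6 W/m².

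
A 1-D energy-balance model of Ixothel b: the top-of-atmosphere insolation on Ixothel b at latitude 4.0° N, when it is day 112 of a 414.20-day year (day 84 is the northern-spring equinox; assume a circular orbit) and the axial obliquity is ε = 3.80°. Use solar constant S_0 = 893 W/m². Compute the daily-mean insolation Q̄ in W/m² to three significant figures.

Q̄ ≈ 284 W/m²

Solar longitude: L_s = 360° × (112 − 84)/414.20 = 24.336°.
sin δ = sin 3.80° × sin 24.336° = 0.02731, so δ = +1.565°.
cos h₀ = −tan(+4.0°) tan(+1.565°) = -0.0019, h₀ = 1.5727 rad.
Bracket: h₀ sin ϕ sin δ + cos ϕ cos δ sin h₀ = 1.5727×0.06976×0.02731 + 0.99756×0.99963×1.00000 = 0.002996 + 0.997191 = 1.000187.
Q̄ = (S_0/π) × [bracket] = (893/π) × 1.000187 = 284.3 W/m².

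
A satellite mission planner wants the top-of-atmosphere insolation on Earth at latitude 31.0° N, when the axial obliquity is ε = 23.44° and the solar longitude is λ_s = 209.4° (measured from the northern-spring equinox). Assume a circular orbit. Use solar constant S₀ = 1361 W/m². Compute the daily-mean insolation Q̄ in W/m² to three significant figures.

Q̄ ≈ 298 W/m²

Solar declination: sin δ = sin ε · sin λ_s = sin 23.44° × sin 209.4° = -0.19528, so δ = -11.261°.
cos H₀ = −tan(+31.0°) tan(-11.261°) = 0.1196, H₀ = 1.4509 rad.
Bracket: H₀ sin φ sin δ + cos φ cos δ sin H₀ = 1.4509×0.51504×-0.19528 + 0.85717×0.98075×0.99282 = -0.145927 + 0.834633 = 0.688706.
Q̄ = (S₀/π) × [bracket] = (1361/π) × 0.688706 = 298.4 W/m².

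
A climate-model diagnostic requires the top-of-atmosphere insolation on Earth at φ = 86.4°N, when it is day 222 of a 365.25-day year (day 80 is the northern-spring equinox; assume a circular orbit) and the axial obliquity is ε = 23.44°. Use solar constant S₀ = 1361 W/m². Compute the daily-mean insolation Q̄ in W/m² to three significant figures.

Q̄ ≈ 348 W/m²

Solar longitude: λ_s = 360° × (222 − 80)/365.25 = 139.959°.
sin δ = sin 23.44° × sin 139.959° = 0.25591, so δ = +14.828°.
cos H₀ = −tan(+86.4°) tan(+14.828°) = -4.2077 ≤ −1 ⇒ polar day, H₀ = π.
Bracket: H₀ sin φ sin δ + cos φ cos δ sin H₀ = 3.1416×0.99803×0.25591 + 0.06279×0.96670×0.00000 = 0.802383 + 0.000000 = 0.802383.
Q̄ = (S₀/π) × [bracket] = (1361/π) × 0.802383 = 347.6 W/m².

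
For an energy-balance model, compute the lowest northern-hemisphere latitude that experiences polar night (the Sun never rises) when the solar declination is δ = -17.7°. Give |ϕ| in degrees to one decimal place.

Polar night requires cos h₀ = −tan ϕ tan δ ≥ 1, i.e. tan ϕ tan δ ≤ −1.
The boundary is |tan ϕ| · |tan δ| = 1, so |ϕ| = 90° − |δ| = 90° − 17.7° = 72.3° in the northern hemisphere.

|ϕ| = 72.3°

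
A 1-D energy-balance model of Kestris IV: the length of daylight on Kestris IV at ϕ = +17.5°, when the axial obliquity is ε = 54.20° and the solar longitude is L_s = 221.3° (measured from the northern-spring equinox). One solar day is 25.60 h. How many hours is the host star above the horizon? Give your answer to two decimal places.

11.16 h

Solar declination: sin δ = sin ε · sin L_s = sin 54.20° × sin 221.3° = -0.53530, so δ = -32.364°.
cos h₀ = −tan ϕ · tan δ = −tan(+17.5°) × tan(-32.364°) = 0.1998, so h₀ = 1.3696 rad = 78.47°.
Daylight = 2h₀/(2π) × 25.60 h = (1.3696/π) × 25.60 = 11.16 h.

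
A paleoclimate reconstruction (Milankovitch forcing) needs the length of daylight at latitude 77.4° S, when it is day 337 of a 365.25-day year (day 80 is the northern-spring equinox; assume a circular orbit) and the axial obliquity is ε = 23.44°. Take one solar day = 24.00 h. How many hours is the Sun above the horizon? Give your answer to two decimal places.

Solar longitude: λ_s = 360° × (337 − 80)/365.25 = 253.306°.
sin δ = sin 23.44° × sin 253.306° = -0.38102, so δ = -22.397°.
Sunrise equation: cos H₀ = −tan φ · tan δ = -1.8437 ≤ −1, so the Sun never sets (polar day) and H₀ = π.
Daylight = 2H₀/(2π) × 24.00 h = (3.1416/π) × 24.00 = 24.00 h.

24.00 h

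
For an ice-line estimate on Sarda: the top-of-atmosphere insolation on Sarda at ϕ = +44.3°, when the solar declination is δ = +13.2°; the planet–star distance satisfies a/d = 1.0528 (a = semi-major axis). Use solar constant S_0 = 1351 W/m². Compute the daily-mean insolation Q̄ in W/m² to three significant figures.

Q̄ ≈ 460 W/m²

cos h₀ = −tan(+44.3°) tan(+13.200°) = -0.2289, h₀ = 1.8017 rad.
Bracket: h₀ sin ϕ sin δ + cos ϕ cos δ sin h₀ = 1.8017×0.69842×0.22835 + 0.71569×0.97358×0.97345 = 0.287343 + 0.678282 = 0.965625.
Inverse-square distance factor (a/d)² = 1.0528² = 1.108388.
Q̄ = (S_0/π) × 1.108388 × [bracket] = (1351/π) × 1.108388 × 0.965625 = 460.3 W/m².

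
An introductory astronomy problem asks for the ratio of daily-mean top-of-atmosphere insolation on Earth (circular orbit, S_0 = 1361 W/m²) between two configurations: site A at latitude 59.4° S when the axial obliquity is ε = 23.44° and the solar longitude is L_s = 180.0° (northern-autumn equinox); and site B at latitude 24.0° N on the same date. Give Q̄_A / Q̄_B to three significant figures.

— Configuration A (ϕ=-59.4°):
Solar declination: sin δ = sin ε · sin L_s = sin 23.44° × sin 180.0° = 0.00000, so δ = +0.000°.
cos h₀ = −tan(-59.4°) tan(+0.000°) = 0.0000, h₀ = 1.5708 rad.
Bracket: h₀ sin ϕ sin δ + cos ϕ cos δ sin h₀ = 1.5708×-0.86074×0.00000 + 0.50904×1.00000×1.00000 = -0.000000 + 0.509040 = 0.509040.
Q̄ = (S_0/π) × [bracket] = (1361/π) × 0.509040 = 220.53 W/m².
— Configuration B (ϕ=+24.0°):
cos h₀ = −tan(+24.0°) tan(+0.000°) = -0.0000, h₀ = 1.5708 rad.
Bracket: h₀ sin ϕ sin δ + cos ϕ cos δ sin h₀ = 1.5708×0.40674×0.00000 + 0.91355×1.00000×1.00000 = 0.000000 + 0.913550 = 0.913550.
Q̄ = (S_0/π) × [bracket] = (1361/π) × 0.913550 = 395.77 W/m².
Ratio Q̄_A / Q̄_B = 220.53 / 395.77 = 0.5572.

Q̄_A / Q̄_B ≈ 0.557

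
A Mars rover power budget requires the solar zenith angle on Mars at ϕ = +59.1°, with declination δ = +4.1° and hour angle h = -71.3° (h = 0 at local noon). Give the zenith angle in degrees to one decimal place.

cos θ_z = sin ϕ sin δ + cos ϕ cos δ cos h = 0.061349 + 0.164227 = 0.225576.
θ_z = arccos(0.225576) = 77.0°.

θ_z = 77.0°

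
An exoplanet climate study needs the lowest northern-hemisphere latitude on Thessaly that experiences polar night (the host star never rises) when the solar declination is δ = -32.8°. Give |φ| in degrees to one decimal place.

|φ| = 57.2°

Polar night requires cos H₀ = −tan φ tan δ ≥ 1, i.e. tan φ tan δ ≤ −1.
The boundary is |tan φ| · |tan δ| = 1, so |φ| = 90° − |δ| = 90° − 32.8° = 57.2° in the northern hemisphere.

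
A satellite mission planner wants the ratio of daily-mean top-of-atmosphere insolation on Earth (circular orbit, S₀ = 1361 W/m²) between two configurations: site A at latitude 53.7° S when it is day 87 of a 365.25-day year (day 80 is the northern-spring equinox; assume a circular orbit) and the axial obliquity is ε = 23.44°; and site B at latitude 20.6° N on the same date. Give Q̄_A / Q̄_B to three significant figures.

Q̄_A / Q̄_B ≈ 0.553

— Configuration A (φ=-53.7°):
Solar longitude: λ_s = 360° × (87 − 80)/365.25 = 6.899°.
sin δ = sin 23.44° × sin 6.899° = 0.04778, so δ = +2.739°.
cos H₀ = −tan(-53.7°) tan(+2.739°) = 0.0651, H₀ = 1.5056 rad.
Bracket: H₀ sin φ sin δ + cos φ cos δ sin H₀ = 1.5056×-0.80593×0.04778 + 0.59201×0.99886×0.99788 = -0.057977 + 0.590081 = 0.532104.
Q̄ = (S₀/π) × [bracket] = (1361/π) × 0.532104 = 230.52 W/m².
— Configuration B (φ=+20.6°):
cos H₀ = −tan(+20.6°) tan(+2.739°) = -0.0180, H₀ = 1.5888 rad.
Bracket: H₀ sin φ sin δ + cos φ cos δ sin H₀ = 1.5888×0.35184×0.04778 + 0.93606×0.99886×0.99984 = 0.026709 + 0.934843 = 0.961552.
Q̄ = (S₀/π) × [bracket] = (1361/π) × 0.961552 = 416.56 W/m².
Ratio Q̄_A / Q̄_B = 230.52 / 416.56 = 0.5534.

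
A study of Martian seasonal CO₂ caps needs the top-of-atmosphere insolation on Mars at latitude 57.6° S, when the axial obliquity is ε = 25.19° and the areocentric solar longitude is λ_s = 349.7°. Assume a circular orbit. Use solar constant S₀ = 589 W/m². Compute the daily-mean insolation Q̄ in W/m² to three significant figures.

Q̄ ≈ 120 W/m²

sin δ = sin 25.19° × sin 349.7° = -0.07610, so δ = -4.365°.
cos H₀ = −tan(-57.6°) tan(-4.365°) = -0.1203, H₀ = 1.6914 rad.
Bracket: H₀ sin φ sin δ + cos φ cos δ sin H₀ = 1.6914×-0.84433×-0.07610 + 0.53583×0.99710×0.99274 = 0.108678 + 0.530397 = 0.639075.
Q̄ = (S₀/π) × [bracket] = (589/π) × 0.639075 = 119.8 W/m².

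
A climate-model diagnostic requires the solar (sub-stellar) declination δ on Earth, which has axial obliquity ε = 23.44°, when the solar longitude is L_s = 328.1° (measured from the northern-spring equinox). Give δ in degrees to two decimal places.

sin δ = sin ε · sin L_s = sin 23.44° × sin 328.1° = -0.210207.
δ = arcsin(-0.210207) = -12.13°.

δ = -12.13°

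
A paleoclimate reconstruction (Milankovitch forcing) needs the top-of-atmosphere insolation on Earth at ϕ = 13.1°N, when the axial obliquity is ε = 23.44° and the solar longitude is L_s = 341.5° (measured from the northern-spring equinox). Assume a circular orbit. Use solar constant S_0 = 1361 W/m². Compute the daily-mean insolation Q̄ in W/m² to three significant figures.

Solar declination: sin δ = sin ε · sin L_s = sin 23.44° × sin 341.5° = -0.12622, so δ = -7.251°.
cos h₀ = −tan(+13.1°) tan(-7.251°) = 0.0296, h₀ = 1.5412 rad.
Bracket: h₀ sin ϕ sin δ + cos ϕ cos δ sin h₀ = 1.5412×0.22665×-0.12622 + 0.97398×0.99200×0.99956 = -0.044090 + 0.965763 = 0.921673.
Q̄ = (S_0/π) × [bracket] = (1361/π) × 0.921673 = 399.3 W/m².

Q̄ ≈ 399 W/m²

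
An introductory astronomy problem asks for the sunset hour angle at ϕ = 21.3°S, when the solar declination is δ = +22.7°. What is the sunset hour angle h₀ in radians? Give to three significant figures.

h₀ = 1.41 rad

cos h₀ = −tan ϕ · tan δ = −tan(-21.3°) × tan(+22.700°) = 0.1631, so h₀ = 1.4070 rad = 80.61°.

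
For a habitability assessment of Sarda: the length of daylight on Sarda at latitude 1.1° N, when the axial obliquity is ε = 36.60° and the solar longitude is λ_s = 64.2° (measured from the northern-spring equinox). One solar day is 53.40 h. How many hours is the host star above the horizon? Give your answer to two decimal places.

26.91 h

Solar declination: sin δ = sin ε · sin λ_s = sin 36.60° × sin 64.2° = 0.53679, so δ = +32.466°.
cos H₀ = −tan φ · tan δ = −tan(+1.1°) × tan(+32.466°) = -0.0122, so H₀ = 1.5830 rad = 90.70°.
Daylight = 2H₀/(2π) × 53.40 h = (1.5830/π) × 53.40 = 26.91 h.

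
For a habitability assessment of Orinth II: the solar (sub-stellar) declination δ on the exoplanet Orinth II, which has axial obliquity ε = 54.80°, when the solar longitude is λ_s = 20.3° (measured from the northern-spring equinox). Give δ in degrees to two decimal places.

δ = +16.47°

sin δ = sin ε · sin λ_s = sin 54.80° × sin 20.3° = 0.283497.
δ = arcsin(0.283497) = +16.47°.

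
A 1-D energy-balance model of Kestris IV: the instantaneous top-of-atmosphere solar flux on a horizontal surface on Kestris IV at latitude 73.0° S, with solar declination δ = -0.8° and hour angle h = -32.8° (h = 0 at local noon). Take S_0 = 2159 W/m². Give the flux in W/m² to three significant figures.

cos θ_z = sin ϕ sin δ + cos ϕ cos δ cos h = 0.013352 + 0.245734 = 0.259086.
Flux = S_0 · cos θ_z = 2159 × 0.259086 = 559.4 W/m².

559 W/m²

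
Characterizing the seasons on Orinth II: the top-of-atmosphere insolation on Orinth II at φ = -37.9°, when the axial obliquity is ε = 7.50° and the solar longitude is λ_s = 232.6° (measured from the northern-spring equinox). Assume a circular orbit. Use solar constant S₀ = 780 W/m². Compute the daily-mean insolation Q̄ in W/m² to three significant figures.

Q̄ ≈ 220 W/m²

Solar declination: sin δ = sin ε · sin λ_s = sin 7.50° × sin 232.6° = -0.10369, so δ = -5.952°.
cos H₀ = −tan(-37.9°) tan(-5.952°) = -0.0812, H₀ = 1.6520 rad.
Bracket: H₀ sin φ sin δ + cos φ cos δ sin H₀ = 1.6520×-0.61429×-0.10369 + 0.78908×0.99461×0.99670 = 0.105225 + 0.782237 = 0.887462.
Q̄ = (S₀/π) × [bracket] = (780/π) × 0.887462 = 220.3 W/m².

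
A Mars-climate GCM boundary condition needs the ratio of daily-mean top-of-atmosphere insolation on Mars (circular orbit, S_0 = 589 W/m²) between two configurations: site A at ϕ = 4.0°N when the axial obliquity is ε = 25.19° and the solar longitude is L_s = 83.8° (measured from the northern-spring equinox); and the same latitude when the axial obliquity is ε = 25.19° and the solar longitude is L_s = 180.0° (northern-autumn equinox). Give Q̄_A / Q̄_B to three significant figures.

— Configuration A (ϕ=+4.0°):
Solar declination: sin δ = sin ε · sin L_s = sin 25.19° × sin 83.8° = 0.42313, so δ = +25.032°.
cos h₀ = −tan(+4.0°) tan(+25.032°) = -0.0327, h₀ = 1.6035 rad.
Bracket: h₀ sin ϕ sin δ + cos ϕ cos δ sin h₀ = 1.6035×0.06976×0.42313 + 0.99756×0.90607×0.99947 = 0.047331 + 0.903380 = 0.950711.
Q̄ = (S_0/π) × [bracket] = (589/π) × 0.950711 = 178.24 W/m².
— Configuration B (ϕ=+4.0°):
Solar declination: sin δ = sin ε · sin L_s = sin 25.19° × sin 180.0° = 0.00000, so δ = +0.000°.
cos h₀ = −tan(+4.0°) tan(+0.000°) = -0.0000, h₀ = 1.5708 rad.
Bracket: h₀ sin ϕ sin δ + cos ϕ cos δ sin h₀ = 1.5708×0.06976×0.00000 + 0.99756×1.00000×1.00000 = 0.000000 + 0.997560 = 0.997560.
Q̄ = (S_0/π) × [bracket] = (589/π) × 0.997560 = 187.03 W/m².
Ratio Q̄_A / Q̄_B = 178.24 / 187.03 = 0.9530.

Q̄_A / Q̄_B ≈ 0.953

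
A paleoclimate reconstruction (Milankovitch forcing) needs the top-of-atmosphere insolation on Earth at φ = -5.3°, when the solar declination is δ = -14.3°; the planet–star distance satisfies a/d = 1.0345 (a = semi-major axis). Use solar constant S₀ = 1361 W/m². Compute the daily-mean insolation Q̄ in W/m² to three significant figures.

Q̄ ≈ 464 W/m²

cos H₀ = −tan(-5.3°) tan(-14.300°) = -0.0236, H₀ = 1.5944 rad.
Bracket: H₀ sin φ sin δ + cos φ cos δ sin H₀ = 1.5944×-0.09237×-0.24700 + 0.99572×0.96902×0.99972 = 0.036377 + 0.964602 = 1.000979.
Inverse-square distance factor (a/d)² = 1.0345² = 1.070190.
Q̄ = (S₀/π) × 1.070190 × [bracket] = (1361/π) × 1.070190 × 1.000979 = 464.1 W/m².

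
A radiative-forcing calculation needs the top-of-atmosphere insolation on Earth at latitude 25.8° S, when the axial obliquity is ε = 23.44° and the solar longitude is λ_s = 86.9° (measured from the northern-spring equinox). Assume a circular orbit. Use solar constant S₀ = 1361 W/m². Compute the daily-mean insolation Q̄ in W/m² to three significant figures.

Solar declination: sin δ = sin ε · sin λ_s = sin 23.44° × sin 86.9° = 0.39721, so δ = +23.404°.
cos H₀ = −tan(-25.8°) tan(+23.404°) = 0.2092, H₀ = 1.3600 rad.
Bracket: H₀ sin φ sin δ + cos φ cos δ sin H₀ = 1.3600×-0.43523×0.39721 + 0.90032×0.91773×0.97787 = -0.235114 + 0.807966 = 0.572852.
Q̄ = (S₀/π) × [bracket] = (1361/π) × 0.572852 = 248.2 W/m².

Q̄ ≈ 248 W/m²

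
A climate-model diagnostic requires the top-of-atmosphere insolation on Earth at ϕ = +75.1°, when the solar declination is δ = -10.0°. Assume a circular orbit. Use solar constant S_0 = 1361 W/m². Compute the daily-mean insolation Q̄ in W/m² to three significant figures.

Q̄ ≈ 20.6 W/m²

cos h₀ = −tan(+75.1°) tan(-10.000°) = 0.6627, h₀ = 0.8464 rad.
Bracket: h₀ sin ϕ sin δ + cos ϕ cos δ sin h₀ = 0.8464×0.96638×-0.17365 + 0.25713×0.98481×0.74890 = -0.142036 + 0.189640 = 0.047604.
Q̄ = (S_0/π) × [bracket] = (1361/π) × 0.047604 = 20.62 W/m².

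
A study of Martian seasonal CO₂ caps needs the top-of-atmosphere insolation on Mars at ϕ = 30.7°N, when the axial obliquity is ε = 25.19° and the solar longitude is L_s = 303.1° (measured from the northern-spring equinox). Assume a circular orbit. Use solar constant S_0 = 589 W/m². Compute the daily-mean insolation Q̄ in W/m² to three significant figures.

Solar declination: sin δ = sin ε · sin L_s = sin 25.19° × sin 303.1° = -0.35655, so δ = -20.889°.
cos h₀ = −tan(+30.7°) tan(-20.889°) = 0.2266, h₀ = 1.3422 rad.
Bracket: h₀ sin ϕ sin δ + cos ϕ cos δ sin h₀ = 1.3422×0.51054×-0.35655 + 0.85985×0.93428×0.97399 = -0.244325 + 0.782446 = 0.538121.
Q̄ = (S_0/π) × [bracket] = (589/π) × 0.538121 = 100.9 W/m².

Q̄ ≈ 101 W/m²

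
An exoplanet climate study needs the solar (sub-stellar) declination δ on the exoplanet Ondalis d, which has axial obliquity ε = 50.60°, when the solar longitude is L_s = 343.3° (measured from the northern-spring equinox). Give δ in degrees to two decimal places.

δ = -12.83°

sin δ = sin ε · sin L_s = sin 50.60° × sin 343.3° = -0.222053.
δ = arcsin(-0.222053) = -12.83°.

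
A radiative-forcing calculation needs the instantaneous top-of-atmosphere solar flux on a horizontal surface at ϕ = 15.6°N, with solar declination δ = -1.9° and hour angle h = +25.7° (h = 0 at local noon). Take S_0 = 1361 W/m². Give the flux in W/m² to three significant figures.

cos θ_z = sin ϕ sin δ + cos ϕ cos δ cos h = -0.008916 + 0.867407 = 0.858491.
Flux = S_0 · cos θ_z = 1361 × 0.858491 = 1168 W/m².

1.17e+03 W/m²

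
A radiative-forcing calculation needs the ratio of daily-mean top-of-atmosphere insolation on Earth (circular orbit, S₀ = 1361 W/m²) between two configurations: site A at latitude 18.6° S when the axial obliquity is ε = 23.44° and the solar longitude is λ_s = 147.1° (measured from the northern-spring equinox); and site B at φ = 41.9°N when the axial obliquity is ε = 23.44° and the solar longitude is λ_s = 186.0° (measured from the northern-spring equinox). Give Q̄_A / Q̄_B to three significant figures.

Q̄_A / Q̄_B ≈ 1.17

— Configuration A (φ=-18.6°):
Solar declination: sin δ = sin ε · sin λ_s = sin 23.44° × sin 147.1° = 0.21607, so δ = +12.478°.
cos H₀ = −tan(-18.6°) tan(+12.478°) = 0.0745, H₀ = 1.4963 rad.
Bracket: H₀ sin φ sin δ + cos φ cos δ sin H₀ = 1.4963×-0.31896×0.21607 + 0.94777×0.97638×0.99722 = -0.103122 + 0.922811 = 0.819689.
Q̄ = (S₀/π) × [bracket] = (1361/π) × 0.819689 = 355.11 W/m².
— Configuration B (φ=+41.9°):
Solar declination: sin δ = sin ε · sin λ_s = sin 23.44° × sin 186.0° = -0.04158, so δ = -2.383°.
cos H₀ = −tan(+41.9°) tan(-2.383°) = 0.0373, H₀ = 1.5334 rad.
Bracket: H₀ sin φ sin δ + cos φ cos δ sin H₀ = 1.5334×0.66783×-0.04158 + 0.74431×0.99914×0.99930 = -0.042580 + 0.743149 = 0.700569.
Q̄ = (S₀/π) × [bracket] = (1361/π) × 0.700569 = 303.50 W/m².
Ratio Q̄_A / Q̄_B = 355.11 / 303.50 = 1.170.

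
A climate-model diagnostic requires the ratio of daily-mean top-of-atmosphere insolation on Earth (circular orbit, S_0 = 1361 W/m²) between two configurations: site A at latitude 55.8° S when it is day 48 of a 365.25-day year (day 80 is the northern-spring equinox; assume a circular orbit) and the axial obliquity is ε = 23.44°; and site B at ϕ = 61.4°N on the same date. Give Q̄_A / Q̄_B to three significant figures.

Q̄_A / Q̄_B ≈ 3.90

— Configuration A (ϕ=-55.8°):
Solar longitude: L_s = 360° × (48 − 80)/365.25 = -31.540°, i.e. -31.540° + 360° = 328.460°.
sin δ = sin 23.44° × sin 328.460° = -0.20808, so δ = -12.010°.
cos h₀ = −tan(-55.8°) tan(-12.010°) = -0.3130, h₀ = 1.8892 rad.
Bracket: h₀ sin ϕ sin δ + cos ϕ cos δ sin h₀ = 1.8892×-0.82708×-0.20808 + 0.56208×0.97811×0.94974 = 0.325129 + 0.522144 = 0.847273.
Q̄ = (S_0/π) × [bracket] = (1361/π) × 0.847273 = 367.06 W/m².
— Configuration B (ϕ=+61.4°):
cos h₀ = −tan(+61.4°) tan(-12.010°) = 0.3902, h₀ = 1.1700 rad.
Bracket: h₀ sin ϕ sin δ + cos ϕ cos δ sin h₀ = 1.1700×0.87798×-0.20808 + 0.47869×0.97811×0.92074 = -0.213747 + 0.431101 = 0.217354.
Q̄ = (S_0/π) × [bracket] = (1361/π) × 0.217354 = 94.162 W/m².
Ratio Q̄_A / Q̄_B = 367.06 / 94.162 = 3.898.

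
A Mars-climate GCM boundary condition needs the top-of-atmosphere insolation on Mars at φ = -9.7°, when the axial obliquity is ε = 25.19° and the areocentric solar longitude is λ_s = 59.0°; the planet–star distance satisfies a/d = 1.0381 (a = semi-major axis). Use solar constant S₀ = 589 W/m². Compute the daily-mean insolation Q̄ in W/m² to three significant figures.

Q̄ ≈ 166 W/m²

sin δ = sin 25.19° × sin 59.0° = 0.36483, so δ = +21.397°.
cos H₀ = −tan(-9.7°) tan(+21.397°) = 0.0670, H₀ = 1.5038 rad.
Bracket: H₀ sin φ sin δ + cos φ cos δ sin H₀ = 1.5038×-0.16849×0.36483 + 0.98570×0.93107×0.99775 = -0.092439 + 0.915691 = 0.823252.
Inverse-square distance factor (a/d)² = 1.0381² = 1.077652.
Q̄ = (S₀/π) × 1.077652 × [bracket] = (589/π) × 1.077652 × 0.823252 = 166.3 W/m².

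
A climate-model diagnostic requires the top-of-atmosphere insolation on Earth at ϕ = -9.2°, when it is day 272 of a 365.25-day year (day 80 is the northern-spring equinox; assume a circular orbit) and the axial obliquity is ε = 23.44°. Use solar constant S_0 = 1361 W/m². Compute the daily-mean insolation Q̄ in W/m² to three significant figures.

Solar longitude: L_s = 360° × (272 − 80)/365.25 = 189.240°.
sin δ = sin 23.44° × sin 189.240° = -0.06387, so δ = -3.662°.
cos h₀ = −tan(-9.2°) tan(-3.662°) = -0.0104, h₀ = 1.5812 rad.
Bracket: h₀ sin ϕ sin δ + cos ϕ cos δ sin h₀ = 1.5812×-0.15988×-0.06387 + 0.98714×0.99796×0.99995 = 0.016146 + 0.985077 = 1.001223.
Q̄ = (S_0/π) × [bracket] = (1361/π) × 1.001223 = 433.7 W/m².

Q̄ ≈ 434 W/m²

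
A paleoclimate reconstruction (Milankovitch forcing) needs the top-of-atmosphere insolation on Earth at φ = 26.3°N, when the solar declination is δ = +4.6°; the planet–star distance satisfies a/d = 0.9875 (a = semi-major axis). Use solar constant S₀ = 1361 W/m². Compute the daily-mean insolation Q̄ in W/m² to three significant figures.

Q̄ ≈ 401 W/m²

cos H₀ = −tan(+26.3°) tan(+4.600°) = -0.0398, H₀ = 1.6106 rad.
Bracket: H₀ sin φ sin δ + cos φ cos δ sin H₀ = 1.6106×0.44307×0.08020 + 0.89649×0.99678×0.99921 = 0.057231 + 0.892897 = 0.950128.
Inverse-square distance factor (a/d)² = 0.9875² = 0.975156.
Q̄ = (S₀/π) × 0.975156 × [bracket] = (1361/π) × 0.975156 × 0.950128 = 401.4 W/m².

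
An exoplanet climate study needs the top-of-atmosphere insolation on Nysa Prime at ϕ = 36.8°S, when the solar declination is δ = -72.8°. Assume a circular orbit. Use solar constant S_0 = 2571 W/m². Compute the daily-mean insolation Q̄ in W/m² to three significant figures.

Q̄ ≈ 1.47e+03 W/m²

cos h₀ = −tan(-36.8°) tan(-72.800°) = -2.4167 ≤ −1 ⇒ polar day, h₀ = π.
Bracket: h₀ sin ϕ sin δ + cos ϕ cos δ sin h₀ = 3.1416×-0.59902×-0.95528 + 0.80073×0.29571×0.00000 = 1.797724 + 0.000000 = 1.797724.
Q̄ = (S_0/π) × [bracket] = (2571/π) × 1.797724 = 1471 W/m².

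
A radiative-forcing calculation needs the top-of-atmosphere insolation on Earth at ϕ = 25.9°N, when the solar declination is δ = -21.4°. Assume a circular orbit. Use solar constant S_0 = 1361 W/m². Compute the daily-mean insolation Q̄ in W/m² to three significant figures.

Q̄ ≈ 261 W/m²

cos h₀ = −tan(+25.9°) tan(-21.400°) = 0.1903, h₀ = 1.3793 rad.
Bracket: h₀ sin ϕ sin δ + cos ϕ cos δ sin h₀ = 1.3793×0.43680×-0.36488 + 0.89956×0.93106×0.98173 = -0.219832 + 0.822242 = 0.602410.
Q̄ = (S_0/π) × [bracket] = (1361/π) × 0.602410 = 261.0 W/m².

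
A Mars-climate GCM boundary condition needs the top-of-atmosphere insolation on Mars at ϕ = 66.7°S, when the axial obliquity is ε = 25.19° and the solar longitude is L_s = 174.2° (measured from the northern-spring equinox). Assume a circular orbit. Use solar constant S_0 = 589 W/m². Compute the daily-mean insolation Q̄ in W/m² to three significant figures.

Solar declination: sin δ = sin ε · sin L_s = sin 25.19° × sin 174.2° = 0.04301, so δ = +2.465°.
cos h₀ = −tan(-66.7°) tan(+2.465°) = 0.1000, h₀ = 1.4707 rad.
Bracket: h₀ sin ϕ sin δ + cos ϕ cos δ sin h₀ = 1.4707×-0.91845×0.04301 + 0.39555×0.99907×0.99499 = -0.058096 + 0.393202 = 0.335106.
Q̄ = (S_0/π) × [bracket] = (589/π) × 0.335106 = 62.83 W/m².

Q̄ ≈ 62.8 W/m²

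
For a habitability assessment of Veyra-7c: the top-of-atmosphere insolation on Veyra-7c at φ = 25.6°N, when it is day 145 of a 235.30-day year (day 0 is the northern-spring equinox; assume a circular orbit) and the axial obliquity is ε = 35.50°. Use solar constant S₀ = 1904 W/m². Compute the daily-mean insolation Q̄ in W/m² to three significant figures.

Solar longitude: λ_s = 360° × (145 − 0)/235.30 = 221.844°.
sin δ = sin 35.50° × sin 221.844° = -0.38739, so δ = -22.792°.
cos H₀ = −tan(+25.6°) tan(-22.792°) = 0.2013, H₀ = 1.3681 rad.
Bracket: H₀ sin φ sin δ + cos φ cos δ sin H₀ = 1.3681×0.43209×-0.38739 + 0.90183×0.92191×0.97952 = -0.229003 + 0.814379 = 0.585376.
Q̄ = (S₀/π) × [bracket] = (1904/π) × 0.585376 = 354.8 W/m².

Q̄ ≈ 355 W/m²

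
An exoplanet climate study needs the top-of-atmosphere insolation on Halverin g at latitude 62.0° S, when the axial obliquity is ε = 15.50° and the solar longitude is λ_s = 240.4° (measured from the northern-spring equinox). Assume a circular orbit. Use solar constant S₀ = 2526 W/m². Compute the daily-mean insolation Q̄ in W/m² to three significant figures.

Solar declination: sin δ = sin ε · sin λ_s = sin 15.50° × sin 240.4° = -0.23236, so δ = -13.436°.
cos H₀ = −tan(-62.0°) tan(-13.436°) = -0.4493, H₀ = 2.0368 rad.
Bracket: H₀ sin φ sin δ + cos φ cos δ sin H₀ = 2.0368×-0.88295×-0.23236 + 0.46947×0.97263×0.89338 = 0.417874 + 0.407936 = 0.825810.
Q̄ = (S₀/π) × [bracket] = (2526/π) × 0.825810 = 664.0 W/m².

Q̄ ≈ 664 W/m²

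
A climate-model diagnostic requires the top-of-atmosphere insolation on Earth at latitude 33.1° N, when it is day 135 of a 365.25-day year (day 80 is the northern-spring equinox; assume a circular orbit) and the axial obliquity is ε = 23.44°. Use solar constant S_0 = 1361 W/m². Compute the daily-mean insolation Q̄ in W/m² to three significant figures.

Q̄ ≈ 472 W/m²

Solar longitude: L_s = 360° × (135 − 80)/365.25 = 54.209°.
sin δ = sin 23.44° × sin 54.209° = 0.32267, so δ = +18.824°.
cos h₀ = −tan(+33.1°) tan(+18.824°) = -0.2222, h₀ = 1.7949 rad.
Bracket: h₀ sin ϕ sin δ + cos ϕ cos δ sin h₀ = 1.7949×0.54610×0.32267 + 0.83772×0.94651×0.97499 = 0.316279 + 0.773080 = 1.089359.
Q̄ = (S_0/π) × [bracket] = (1361/π) × 1.089359 = 471.9 W/m².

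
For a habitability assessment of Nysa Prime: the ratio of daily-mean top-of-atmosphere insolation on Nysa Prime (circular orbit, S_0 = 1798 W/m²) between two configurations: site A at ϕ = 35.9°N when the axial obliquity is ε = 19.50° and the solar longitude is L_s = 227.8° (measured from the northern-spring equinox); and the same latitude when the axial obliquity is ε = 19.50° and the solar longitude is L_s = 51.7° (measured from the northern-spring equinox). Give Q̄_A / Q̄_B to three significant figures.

— Configuration A (ϕ=+35.9°):
Solar declination: sin δ = sin ε · sin L_s = sin 19.50° × sin 227.8° = -0.24729, so δ = -14.317°.
cos h₀ = −tan(+35.9°) tan(-14.317°) = 0.1847, h₀ = 1.3850 rad.
Bracket: h₀ sin ϕ sin δ + cos ϕ cos δ sin h₀ = 1.3850×0.58637×-0.24729 + 0.81004×0.96894×0.98279 = -0.200830 + 0.771372 = 0.570542.
Q̄ = (S_0/π) × [bracket] = (1798/π) × 0.570542 = 326.53 W/m².
— Configuration B (ϕ=+35.9°):
Solar declination: sin δ = sin ε · sin L_s = sin 19.50° × sin 51.7° = 0.26196, so δ = +15.187°.
cos h₀ = −tan(+35.9°) tan(+15.187°) = -0.1965, h₀ = 1.7686 rad.
Bracket: h₀ sin ϕ sin δ + cos ϕ cos δ sin h₀ = 1.7686×0.58637×0.26196 + 0.81004×0.96508×0.98051 = 0.271667 + 0.766517 = 1.038184.
Q̄ = (S_0/π) × [bracket] = (1798/π) × 1.038184 = 594.17 W/m².
Ratio Q̄_A / Q̄_B = 326.53 / 594.17 = 0.5496.

Q̄_A / Q̄_B ≈ 0.550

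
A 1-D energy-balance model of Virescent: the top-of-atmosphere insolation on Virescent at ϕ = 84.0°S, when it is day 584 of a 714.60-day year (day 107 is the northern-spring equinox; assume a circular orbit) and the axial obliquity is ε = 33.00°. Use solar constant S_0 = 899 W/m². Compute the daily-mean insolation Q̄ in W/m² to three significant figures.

Q̄ ≈ 423 W/m²

Solar longitude: L_s = 360° × (584 − 107)/714.60 = 240.302°.
sin δ = sin 33.00° × sin 240.302° = -0.47310, so δ = -28.236°.
cos h₀ = −tan(-84.0°) tan(-28.236°) = -5.1092 ≤ −1 ⇒ polar day, h₀ = π.
Bracket: h₀ sin ϕ sin δ + cos ϕ cos δ sin h₀ = 3.1416×-0.99452×-0.47310 + 0.10453×0.88101×0.00000 = 1.478146 + 0.000000 = 1.478146.
Q̄ = (S_0/π) × [bracket] = (899/π) × 1.478146 = 423.0 W/m².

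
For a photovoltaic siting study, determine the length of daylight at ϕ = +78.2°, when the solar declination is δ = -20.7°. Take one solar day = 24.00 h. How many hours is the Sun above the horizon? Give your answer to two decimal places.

0.00 h

cos h₀ = −tan ϕ · tan δ = 1.8088 ≥ 1, so the Sun never rises (polar night) and h₀ = 0.
Daylight = 2h₀/(2π) × 24.00 h = (0.0000/π) × 24.00 = 0.00 h.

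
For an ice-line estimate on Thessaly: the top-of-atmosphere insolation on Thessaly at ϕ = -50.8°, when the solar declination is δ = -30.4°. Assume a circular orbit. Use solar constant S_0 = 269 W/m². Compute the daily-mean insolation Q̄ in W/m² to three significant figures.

cos h₀ = −tan(-50.8°) tan(-30.400°) = -0.7194, h₀ = 2.3737 rad.
Bracket: h₀ sin ϕ sin δ + cos ϕ cos δ sin h₀ = 2.3737×-0.77494×-0.50603 + 0.63203×0.86251×0.69464 = 0.930830 + 0.378671 = 1.309501.
Q̄ = (S_0/π) × [bracket] = (269/π) × 1.309501 = 112.1 W/m².

Q̄ ≈ 112 W/m²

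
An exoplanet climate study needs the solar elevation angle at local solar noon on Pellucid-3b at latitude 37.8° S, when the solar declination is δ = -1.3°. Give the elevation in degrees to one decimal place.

At local noon the hour angle is zero, so the zenith angle equals |φ − δ| = |-37.8° − (-1.300°)| = 36.500°.
Elevation = 90° − 36.500° = 53.5°.

53.5°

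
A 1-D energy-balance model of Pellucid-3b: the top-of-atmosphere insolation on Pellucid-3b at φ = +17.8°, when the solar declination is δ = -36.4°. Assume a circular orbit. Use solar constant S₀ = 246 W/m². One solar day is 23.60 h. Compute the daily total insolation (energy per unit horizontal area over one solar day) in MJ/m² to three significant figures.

cos H₀ = −tan(+17.8°) tan(-36.400°) = 0.2367, H₀ = 1.3318 rad.
Bracket: H₀ sin φ sin δ + cos φ cos δ sin H₀ = 1.3318×0.30570×-0.59342 + 0.95213×0.80489×0.97158 = -0.241600 + 0.744580 = 0.502980.
Q̄ = (S₀/π) × [bracket] = (246/π) × 0.502980 = 39.385 W/m².
Daily total = Q̄ × 23.60 h × 3600 s/h = 39.385 × 23.60 × 3600 / 10⁶ = 3.346 MJ/m².

3.35 MJ/m²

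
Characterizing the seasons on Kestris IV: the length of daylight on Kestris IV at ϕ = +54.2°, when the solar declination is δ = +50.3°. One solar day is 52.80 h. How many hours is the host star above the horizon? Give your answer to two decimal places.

52.80 h

Sunrise equation: cos h₀ = −tan ϕ · tan δ = -1.6701 ≤ −1, so the host star never sets (polar day) and h₀ = π.
Daylight = 2h₀/(2π) × 52.80 h = (3.1416/π) × 52.80 = 52.80 h.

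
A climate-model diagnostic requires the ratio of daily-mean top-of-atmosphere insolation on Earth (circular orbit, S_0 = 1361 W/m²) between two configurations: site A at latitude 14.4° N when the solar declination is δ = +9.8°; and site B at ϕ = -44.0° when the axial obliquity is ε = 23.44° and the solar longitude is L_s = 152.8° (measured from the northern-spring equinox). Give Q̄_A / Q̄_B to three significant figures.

Q̄_A / Q̄_B ≈ 1.96

— Configuration A (ϕ=+14.4°):
cos h₀ = −tan(+14.4°) tan(+9.800°) = -0.0443, h₀ = 1.6152 rad.
Bracket: h₀ sin ϕ sin δ + cos ϕ cos δ sin h₀ = 1.6152×0.24869×0.17021 + 0.96858×0.98541×0.99902 = 0.068371 + 0.953513 = 1.021884.
Q̄ = (S_0/π) × [bracket] = (1361/π) × 1.021884 = 442.70 W/m².
— Configuration B (ϕ=-44.0°):
Solar declination: sin δ = sin ε · sin L_s = sin 23.44° × sin 152.8° = 0.18183, so δ = +10.476°.
cos h₀ = −tan(-44.0°) tan(+10.476°) = 0.1786, h₀ = 1.3913 rad.
Bracket: h₀ sin ϕ sin δ + cos ϕ cos δ sin h₀ = 1.3913×-0.69466×0.18183 + 0.71934×0.98333×0.98393 = -0.175735 + 0.695982 = 0.520247.
Q̄ = (S_0/π) × [bracket] = (1361/π) × 0.520247 = 225.38 W/m².
Ratio Q̄_A / Q̄_B = 442.70 / 225.38 = 1.964.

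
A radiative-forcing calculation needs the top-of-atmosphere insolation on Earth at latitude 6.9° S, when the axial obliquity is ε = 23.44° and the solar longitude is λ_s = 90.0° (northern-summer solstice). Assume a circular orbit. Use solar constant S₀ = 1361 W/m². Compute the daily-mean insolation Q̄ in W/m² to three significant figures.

Q̄ ≈ 363 W/m²

Solar declination: sin δ = sin ε · sin λ_s = sin 23.44° × sin 90.0° = 0.39779, so δ = +23.440°.
cos H₀ = −tan(-6.9°) tan(+23.440°) = 0.0525, H₀ = 1.5183 rad.
Bracket: H₀ sin φ sin δ + cos φ cos δ sin H₀ = 1.5183×-0.12014×0.39779 + 0.99276×0.91748×0.99862 = -0.072560 + 0.909580 = 0.837020.
Q̄ = (S₀/π) × [bracket] = (1361/π) × 0.837020 = 362.6 W/m².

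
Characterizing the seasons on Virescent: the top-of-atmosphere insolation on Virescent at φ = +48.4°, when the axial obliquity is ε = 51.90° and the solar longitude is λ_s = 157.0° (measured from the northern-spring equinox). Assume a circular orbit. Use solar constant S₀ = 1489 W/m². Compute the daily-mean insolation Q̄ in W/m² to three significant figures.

Solar declination: sin δ = sin ε · sin λ_s = sin 51.90° × sin 157.0° = 0.30748, so δ = +17.907°.
cos H₀ = −tan(+48.4°) tan(+17.907°) = -0.3640, H₀ = 1.9433 rad.
Bracket: H₀ sin φ sin δ + cos φ cos δ sin H₀ = 1.9433×0.74780×0.30748 + 0.66393×0.95155×0.93142 = 0.446830 + 0.588436 = 1.035266.
Q̄ = (S₀/π) × [bracket] = (1489/π) × 1.035266 = 490.7 W/m².

Q̄ ≈ 491 W/m²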